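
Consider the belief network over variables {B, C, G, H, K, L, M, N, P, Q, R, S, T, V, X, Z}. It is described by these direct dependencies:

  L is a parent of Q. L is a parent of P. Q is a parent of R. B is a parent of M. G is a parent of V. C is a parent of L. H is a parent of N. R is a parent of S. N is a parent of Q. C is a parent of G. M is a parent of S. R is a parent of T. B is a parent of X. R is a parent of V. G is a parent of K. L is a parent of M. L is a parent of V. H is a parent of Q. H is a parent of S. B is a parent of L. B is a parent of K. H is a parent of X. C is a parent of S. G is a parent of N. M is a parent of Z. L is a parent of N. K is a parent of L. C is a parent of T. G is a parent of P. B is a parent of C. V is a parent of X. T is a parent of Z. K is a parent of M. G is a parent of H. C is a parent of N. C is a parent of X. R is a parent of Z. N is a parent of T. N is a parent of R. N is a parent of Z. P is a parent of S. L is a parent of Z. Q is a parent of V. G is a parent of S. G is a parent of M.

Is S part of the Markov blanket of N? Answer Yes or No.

By definition, MB(N) is built from N's parents, N's children, and the co-parents of N.
N has parents C, G, H, L.
N has children Q, R, T, Z.
Other parents of N's children:
  Q: H, L
  R: Q
  T: C, R
  Z: L, M, R, T
MB(N) = {C, G, H, L, M, Q, R, T, Z}; S is not in this set.

No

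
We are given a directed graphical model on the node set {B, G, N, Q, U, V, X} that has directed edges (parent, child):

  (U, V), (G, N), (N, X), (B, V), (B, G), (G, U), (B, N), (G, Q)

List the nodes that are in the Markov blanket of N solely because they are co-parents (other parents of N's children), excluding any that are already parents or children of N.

Children of N: X.
  X has no other parent.
Excluding nodes already adjacent to N (B, G, X), the co-parent-only contribution is {}.

{}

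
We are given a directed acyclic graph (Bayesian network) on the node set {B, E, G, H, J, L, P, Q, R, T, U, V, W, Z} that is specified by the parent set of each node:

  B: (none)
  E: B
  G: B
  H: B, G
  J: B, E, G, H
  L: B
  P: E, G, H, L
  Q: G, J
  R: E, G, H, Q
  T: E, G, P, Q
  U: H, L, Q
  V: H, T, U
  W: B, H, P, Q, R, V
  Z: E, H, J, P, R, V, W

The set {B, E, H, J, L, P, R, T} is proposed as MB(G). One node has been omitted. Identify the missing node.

G's children: H, J, P, Q, R, T.
G's parents: B.
Co-parents of G (other parents of its children):
  parents(H) \ {G} = {B}.
  J also has parents B, E, H.
  P also has parents E, H, L.
  parents(Q) \ {G} = {J}.
  R also has parents E, H, Q.
  T's other parents are E, P, Q.
MB(G) = {B, E, H, J, L, P, Q, R, T}.
Comparing with the claimed set, Q is missing.

Q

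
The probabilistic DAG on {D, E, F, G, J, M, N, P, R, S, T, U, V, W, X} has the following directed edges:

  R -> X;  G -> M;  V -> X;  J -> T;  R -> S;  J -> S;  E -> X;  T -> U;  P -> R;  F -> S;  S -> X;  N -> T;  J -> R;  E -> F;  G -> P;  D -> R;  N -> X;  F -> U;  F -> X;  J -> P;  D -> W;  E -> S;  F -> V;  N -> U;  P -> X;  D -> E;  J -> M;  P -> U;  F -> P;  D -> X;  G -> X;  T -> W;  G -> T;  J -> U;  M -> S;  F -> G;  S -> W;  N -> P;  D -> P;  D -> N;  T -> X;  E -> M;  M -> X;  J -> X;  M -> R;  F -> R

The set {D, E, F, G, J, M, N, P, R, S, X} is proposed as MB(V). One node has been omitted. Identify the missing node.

T

A node's Markov blanket = Pa ∪ Ch ∪ (parents of Ch other than the node itself).
Ch(V) = {X}.
V's parents: F.
Other parents of V's children:
  X also has parents D, E, F, G, J, M, N, P, R, S, T.
MB(V) = {D, E, F, G, J, M, N, P, R, S, T, X}.
Comparing with the claimed set, T is missing.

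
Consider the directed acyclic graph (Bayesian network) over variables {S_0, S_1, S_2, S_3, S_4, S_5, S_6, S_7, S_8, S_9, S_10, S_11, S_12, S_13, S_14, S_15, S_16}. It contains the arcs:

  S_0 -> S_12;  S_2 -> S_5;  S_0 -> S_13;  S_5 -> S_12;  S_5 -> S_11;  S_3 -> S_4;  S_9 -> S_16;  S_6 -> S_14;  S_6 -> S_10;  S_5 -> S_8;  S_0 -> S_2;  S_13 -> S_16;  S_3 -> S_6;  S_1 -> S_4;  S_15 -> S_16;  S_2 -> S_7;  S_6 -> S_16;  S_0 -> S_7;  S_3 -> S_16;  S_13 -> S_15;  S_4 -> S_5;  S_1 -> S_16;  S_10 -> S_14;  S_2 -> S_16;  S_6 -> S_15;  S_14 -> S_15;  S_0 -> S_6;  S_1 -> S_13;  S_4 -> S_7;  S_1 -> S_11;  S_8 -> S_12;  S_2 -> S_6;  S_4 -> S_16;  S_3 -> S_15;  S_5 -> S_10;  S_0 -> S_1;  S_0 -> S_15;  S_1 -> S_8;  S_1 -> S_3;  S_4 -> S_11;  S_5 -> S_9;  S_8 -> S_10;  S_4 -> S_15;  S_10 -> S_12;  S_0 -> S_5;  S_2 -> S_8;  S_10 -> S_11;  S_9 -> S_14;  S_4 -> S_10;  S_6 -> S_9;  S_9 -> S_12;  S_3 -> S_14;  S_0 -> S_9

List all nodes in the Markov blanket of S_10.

{S_0, S_1, S_3, S_4, S_5, S_6, S_8, S_9, S_11, S_12, S_14}

A node's Markov blanket = Pa ∪ Ch ∪ (parents of Ch other than the node itself).
S_10 has parents S_4, S_5, S_6, S_8.
Ch(S_10) = {S_11, S_12, S_14}.
Other parents of S_10's children:
  parents(S_11) \ {S_10} = {S_1, S_4, S_5}.
  parents(S_12) \ {S_10} = {S_0, S_5, S_8, S_9}.
  S_14's other parents are S_3, S_6, S_9.
MB(S_10) = {S_0, S_1, S_3, S_4, S_5, S_6, S_8, S_9, S_11, S_12, S_14}.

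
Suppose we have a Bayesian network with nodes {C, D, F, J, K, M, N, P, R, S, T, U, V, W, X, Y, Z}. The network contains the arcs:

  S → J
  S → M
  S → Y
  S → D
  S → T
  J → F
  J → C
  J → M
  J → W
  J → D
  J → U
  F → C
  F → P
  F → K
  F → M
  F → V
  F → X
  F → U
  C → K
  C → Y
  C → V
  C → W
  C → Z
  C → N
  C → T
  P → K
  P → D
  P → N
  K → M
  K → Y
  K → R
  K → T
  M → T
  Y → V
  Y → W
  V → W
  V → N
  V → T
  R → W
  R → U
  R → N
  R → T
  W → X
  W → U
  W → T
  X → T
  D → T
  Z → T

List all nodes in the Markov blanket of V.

{C, D, F, J, K, M, N, P, R, S, T, W, X, Y, Z}

A node's Markov blanket = Pa ∪ Ch ∪ (parents of Ch other than the node itself).
V has parents C, F, Y.
Children of V: N, T, W.
Co-parents of V (other parents of its children):
  W's other parents are C, J, R, Y.
  N's other parents are C, P, R.
  T also has parents C, D, K, M, R, S, W, X, Z.
So the Markov blanket of V is {C, D, F, J, K, M, N, P, R, S, T, W, X, Y, Z}.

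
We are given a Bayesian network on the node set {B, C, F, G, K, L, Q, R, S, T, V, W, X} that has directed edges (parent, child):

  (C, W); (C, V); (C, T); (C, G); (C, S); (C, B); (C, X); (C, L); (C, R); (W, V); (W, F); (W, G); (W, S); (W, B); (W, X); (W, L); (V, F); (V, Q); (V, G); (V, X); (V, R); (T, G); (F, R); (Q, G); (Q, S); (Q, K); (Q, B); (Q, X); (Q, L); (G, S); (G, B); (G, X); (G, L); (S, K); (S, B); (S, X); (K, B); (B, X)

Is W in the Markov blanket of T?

W is a co-parent of T: both are parents of G.
So W ∈ MB(T).

Yes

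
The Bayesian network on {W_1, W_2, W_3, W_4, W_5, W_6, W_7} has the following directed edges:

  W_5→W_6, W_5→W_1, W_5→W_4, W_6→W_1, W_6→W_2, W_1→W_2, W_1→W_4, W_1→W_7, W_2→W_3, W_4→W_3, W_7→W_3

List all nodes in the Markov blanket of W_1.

{W_2, W_4, W_5, W_6, W_7}

W_1 has parents W_5, W_6.
Children of W_1: W_2, W_4, W_7.
Co-parents of W_1 (other parents of its children):
  W_2's other parent is W_6.
  parents(W_4) \ {W_1} = {W_5}.
  W_7 has no other parent.
Union: {W_5, W_6} ∪ {W_2, W_4, W_7} ∪ {W_5, W_6} = {W_2, W_4, W_5, W_6, W_7}.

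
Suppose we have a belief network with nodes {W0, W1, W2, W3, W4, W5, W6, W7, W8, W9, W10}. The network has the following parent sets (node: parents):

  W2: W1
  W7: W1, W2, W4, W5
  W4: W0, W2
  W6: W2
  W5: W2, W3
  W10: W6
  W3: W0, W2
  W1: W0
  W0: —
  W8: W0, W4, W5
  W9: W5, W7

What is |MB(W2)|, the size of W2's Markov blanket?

Recall MB(v) = parents ∪ children ∪ spouses, where spouses are the other parents of v's children.
Ch(W2) = {W3, W4, W5, W6, W7}.
W2's parents: W1.
Parents of each child, excluding W2:
  W3's other parent is W0.
  parents(W4) \ {W2} = {W0}.
  W5 also has parent W3.
  W6 has no other parent.
  W7's other parents are W1, W4, W5.
MB(W2) = {W0, W1, W3, W4, W5, W6, W7}, which has 7 nodes.

7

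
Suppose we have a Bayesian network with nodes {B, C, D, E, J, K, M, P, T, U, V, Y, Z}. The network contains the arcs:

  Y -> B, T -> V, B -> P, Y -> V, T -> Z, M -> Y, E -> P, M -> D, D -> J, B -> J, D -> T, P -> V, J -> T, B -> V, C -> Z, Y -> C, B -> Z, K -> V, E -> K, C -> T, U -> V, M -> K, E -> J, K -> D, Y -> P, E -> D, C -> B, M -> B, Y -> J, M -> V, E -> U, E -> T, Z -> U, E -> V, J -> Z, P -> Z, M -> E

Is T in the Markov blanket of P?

Yes

T is a co-parent of P: both are parents of Z, V.
So T ∈ MB(P).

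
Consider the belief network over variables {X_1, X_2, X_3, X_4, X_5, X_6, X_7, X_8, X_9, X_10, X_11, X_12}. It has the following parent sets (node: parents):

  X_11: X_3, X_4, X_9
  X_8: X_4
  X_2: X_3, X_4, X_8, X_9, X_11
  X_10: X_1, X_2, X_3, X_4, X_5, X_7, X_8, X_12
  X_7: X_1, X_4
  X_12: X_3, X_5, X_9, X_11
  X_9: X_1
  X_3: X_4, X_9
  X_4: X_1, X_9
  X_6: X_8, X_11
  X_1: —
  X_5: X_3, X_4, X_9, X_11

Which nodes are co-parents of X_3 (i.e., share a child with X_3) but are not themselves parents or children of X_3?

Children of X_3: X_2, X_5, X_10, X_11, X_12.
  parents(X_11) \ {X_3} = {X_4, X_9}.
  X_5 also has parents X_4, X_9, X_11.
  X_12 also has parents X_5, X_9, X_11.
  X_2's other parents are X_4, X_8, X_9, X_11.
  X_10's other parents are X_1, X_2, X_4, X_5, X_7, X_8, X_12.
Excluding nodes already adjacent to X_3 (X_2, X_4, X_5, X_9, X_10, X_11, X_12), the co-parent-only contribution is {X_1, X_7, X_8}.

{X_1, X_7, X_8}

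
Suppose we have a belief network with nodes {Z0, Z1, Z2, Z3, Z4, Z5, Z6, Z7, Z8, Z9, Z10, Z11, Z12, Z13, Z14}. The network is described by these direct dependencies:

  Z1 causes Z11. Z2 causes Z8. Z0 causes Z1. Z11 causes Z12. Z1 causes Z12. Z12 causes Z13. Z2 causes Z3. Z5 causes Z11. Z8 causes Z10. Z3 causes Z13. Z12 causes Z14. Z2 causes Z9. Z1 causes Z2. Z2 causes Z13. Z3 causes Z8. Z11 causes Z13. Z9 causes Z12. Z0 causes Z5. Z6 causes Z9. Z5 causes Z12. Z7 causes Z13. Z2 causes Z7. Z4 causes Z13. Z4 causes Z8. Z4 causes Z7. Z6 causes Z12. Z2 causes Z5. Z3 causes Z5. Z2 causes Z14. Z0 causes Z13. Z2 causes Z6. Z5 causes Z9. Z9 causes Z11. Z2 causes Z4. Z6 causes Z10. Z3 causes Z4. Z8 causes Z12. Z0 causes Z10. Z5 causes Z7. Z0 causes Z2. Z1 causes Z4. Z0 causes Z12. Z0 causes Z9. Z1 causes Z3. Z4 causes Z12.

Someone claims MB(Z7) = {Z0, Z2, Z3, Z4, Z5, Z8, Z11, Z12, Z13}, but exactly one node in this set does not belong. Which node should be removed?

Z8

Children of Z7: Z13.
Z7 has parents Z2, Z4, Z5.
For each child, the remaining parents (spouses of Z7):
  Z13's other parents are Z0, Z2, Z3, Z4, Z11, Z12.
MB(Z7) = {Z0, Z2, Z3, Z4, Z5, Z11, Z12, Z13}.
Z8 is neither a parent, child, nor co-parent of Z7, so it does not belong.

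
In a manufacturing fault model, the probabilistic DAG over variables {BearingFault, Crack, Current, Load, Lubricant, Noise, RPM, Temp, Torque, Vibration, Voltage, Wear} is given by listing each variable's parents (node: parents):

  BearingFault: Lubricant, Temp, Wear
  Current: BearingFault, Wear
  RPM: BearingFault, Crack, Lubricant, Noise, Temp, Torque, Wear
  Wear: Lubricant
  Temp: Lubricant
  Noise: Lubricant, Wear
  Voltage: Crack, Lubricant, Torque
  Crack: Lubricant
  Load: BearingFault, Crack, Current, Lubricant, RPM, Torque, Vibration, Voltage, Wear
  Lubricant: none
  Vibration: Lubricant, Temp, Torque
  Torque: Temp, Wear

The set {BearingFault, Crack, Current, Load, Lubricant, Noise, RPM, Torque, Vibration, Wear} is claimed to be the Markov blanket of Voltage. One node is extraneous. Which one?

Noise

Voltage has parents Crack, Lubricant, Torque.
Children of Voltage: Load.
Parents of each child, excluding Voltage:
  parents(Load) \ {Voltage} = {BearingFault, Crack, Current, Lubricant, RPM, Torque, Vibration, Wear}.
MB(Voltage) = {BearingFault, Crack, Current, Load, Lubricant, RPM, Torque, Vibration, Wear}.
Noise is neither a parent, child, nor co-parent of Voltage, so it does not belong.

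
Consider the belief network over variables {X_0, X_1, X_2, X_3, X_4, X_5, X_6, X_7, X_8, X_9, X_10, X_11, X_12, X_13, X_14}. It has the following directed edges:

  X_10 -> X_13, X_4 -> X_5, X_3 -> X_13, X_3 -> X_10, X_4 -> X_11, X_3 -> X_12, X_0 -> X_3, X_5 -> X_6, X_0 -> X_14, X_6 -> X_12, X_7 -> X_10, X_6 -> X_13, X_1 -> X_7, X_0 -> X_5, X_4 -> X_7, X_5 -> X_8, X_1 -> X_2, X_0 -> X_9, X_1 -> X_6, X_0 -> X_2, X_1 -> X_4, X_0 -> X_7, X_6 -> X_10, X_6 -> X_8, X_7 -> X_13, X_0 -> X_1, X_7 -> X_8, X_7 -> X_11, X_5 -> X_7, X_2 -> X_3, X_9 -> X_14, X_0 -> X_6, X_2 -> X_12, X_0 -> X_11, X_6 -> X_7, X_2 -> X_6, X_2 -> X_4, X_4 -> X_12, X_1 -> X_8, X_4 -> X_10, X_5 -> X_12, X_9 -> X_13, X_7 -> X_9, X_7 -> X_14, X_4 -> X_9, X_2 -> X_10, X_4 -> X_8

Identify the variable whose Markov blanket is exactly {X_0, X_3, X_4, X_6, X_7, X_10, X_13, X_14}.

X_9

The target node must have every member of {X_0, X_3, X_4, X_6, X_7, X_10, X_13, X_14} as a parent, child, or co-parent, and no others.
Parents of X_9: X_0, X_4, X_7; children: X_13, X_14; co-parents: X_0, X_3, X_6, X_7, X_10.
These exactly cover the given set, so the node is X_9.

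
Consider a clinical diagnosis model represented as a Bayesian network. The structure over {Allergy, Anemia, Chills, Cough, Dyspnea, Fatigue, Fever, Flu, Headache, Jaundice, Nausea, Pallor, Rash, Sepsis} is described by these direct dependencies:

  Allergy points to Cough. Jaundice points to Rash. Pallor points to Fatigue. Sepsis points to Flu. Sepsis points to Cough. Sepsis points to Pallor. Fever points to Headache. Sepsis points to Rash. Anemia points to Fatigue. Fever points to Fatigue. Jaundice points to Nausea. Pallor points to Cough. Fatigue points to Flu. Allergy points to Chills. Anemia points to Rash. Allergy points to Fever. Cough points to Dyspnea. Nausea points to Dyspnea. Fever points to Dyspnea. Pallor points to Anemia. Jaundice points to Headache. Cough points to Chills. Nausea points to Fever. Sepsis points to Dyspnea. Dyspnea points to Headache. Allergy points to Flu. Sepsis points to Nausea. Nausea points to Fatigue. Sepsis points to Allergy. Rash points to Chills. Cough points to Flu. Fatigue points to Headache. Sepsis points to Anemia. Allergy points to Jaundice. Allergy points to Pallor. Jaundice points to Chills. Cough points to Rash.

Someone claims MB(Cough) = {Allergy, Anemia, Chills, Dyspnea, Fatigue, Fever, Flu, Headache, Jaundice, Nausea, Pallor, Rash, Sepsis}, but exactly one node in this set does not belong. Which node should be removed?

Recall MB(v) = parents ∪ children ∪ spouses, where spouses are the other parents of v's children.
Cough has parents Allergy, Pallor, Sepsis.
Cough's children: Chills, Dyspnea, Flu, Rash.
Parents of each child, excluding Cough:
  Rash: Anemia, Jaundice, Sepsis
  Chills: Allergy, Jaundice, Rash
  Dyspnea: Fever, Nausea, Sepsis
  Flu: Allergy, Fatigue, Sepsis
MB(Cough) = {Allergy, Anemia, Chills, Dyspnea, Fatigue, Fever, Flu, Jaundice, Nausea, Pallor, Rash, Sepsis}.
Headache is neither a parent, child, nor co-parent of Cough, so it does not belong.

Headache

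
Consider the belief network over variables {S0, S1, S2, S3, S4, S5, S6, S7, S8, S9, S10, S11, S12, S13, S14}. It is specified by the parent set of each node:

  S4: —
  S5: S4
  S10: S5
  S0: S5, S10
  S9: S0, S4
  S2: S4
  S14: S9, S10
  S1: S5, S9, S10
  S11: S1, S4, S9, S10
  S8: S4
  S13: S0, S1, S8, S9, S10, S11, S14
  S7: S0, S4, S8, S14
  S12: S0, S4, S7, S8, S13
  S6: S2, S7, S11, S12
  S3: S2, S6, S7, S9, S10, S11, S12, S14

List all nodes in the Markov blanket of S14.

{S0, S1, S2, S3, S4, S6, S7, S8, S9, S10, S11, S12, S13}

By definition, MB(S14) is built from S14's parents, S14's children, and the co-parents of S14.
Parents of S14: S9, S10.
S14 has children S3, S7, S13.
Co-parents of S14 (other parents of its children):
  S13: S0, S1, S8, S9, S10, S11
  S7: S0, S4, S8
  S3: S2, S6, S7, S9, S10, S11, S12
Taking the union gives {S0, S1, S2, S3, S4, S6, S7, S8, S9, S10, S11, S12, S13}.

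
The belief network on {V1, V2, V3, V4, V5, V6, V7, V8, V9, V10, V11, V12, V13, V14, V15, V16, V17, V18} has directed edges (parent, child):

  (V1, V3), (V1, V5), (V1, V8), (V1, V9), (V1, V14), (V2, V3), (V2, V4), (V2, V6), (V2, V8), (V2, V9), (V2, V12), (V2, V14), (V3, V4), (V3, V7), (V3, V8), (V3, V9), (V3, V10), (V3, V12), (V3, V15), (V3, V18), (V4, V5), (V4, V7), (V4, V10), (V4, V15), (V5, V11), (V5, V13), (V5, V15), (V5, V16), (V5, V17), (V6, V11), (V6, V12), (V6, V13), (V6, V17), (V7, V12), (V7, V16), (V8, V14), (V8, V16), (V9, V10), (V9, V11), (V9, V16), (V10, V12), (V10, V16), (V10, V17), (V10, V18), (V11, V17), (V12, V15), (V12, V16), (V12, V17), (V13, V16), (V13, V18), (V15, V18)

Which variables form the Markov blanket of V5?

{V1, V3, V4, V6, V7, V8, V9, V10, V11, V12, V13, V15, V16, V17}

V5 has parents V1, V4.
V5's children: V11, V13, V15, V16, V17.
For each child, the remaining parents (spouses of V5):
  V11: V6, V9
  V13: V6
  V15: V3, V4, V12
  V16: V7, V8, V9, V10, V12, V13
  V17: V6, V10, V11, V12
MB(V5) = {V1, V3, V4, V6, V7, V8, V9, V10, V11, V12, V13, V15, V16, V17}.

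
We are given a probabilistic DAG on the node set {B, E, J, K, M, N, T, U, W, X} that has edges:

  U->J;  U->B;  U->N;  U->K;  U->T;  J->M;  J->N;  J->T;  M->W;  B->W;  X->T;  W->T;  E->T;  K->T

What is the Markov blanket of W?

Children of W: T.
W's parents: B, M.
Parents of each child, excluding W:
  T's other parents are E, J, K, U, X.
Union: {B, M} ∪ {T} ∪ {E, J, K, U, X} = {B, E, J, K, M, T, U, X}.

{B, E, J, K, M, T, U, X}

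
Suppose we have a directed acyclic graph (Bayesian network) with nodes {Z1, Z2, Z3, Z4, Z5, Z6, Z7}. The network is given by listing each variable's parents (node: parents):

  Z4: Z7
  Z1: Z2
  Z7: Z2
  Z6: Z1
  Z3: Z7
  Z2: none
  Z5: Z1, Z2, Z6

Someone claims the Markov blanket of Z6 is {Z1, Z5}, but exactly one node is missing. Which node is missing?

Z2

Z6's children: Z5.
Parents of Z6: Z1.
Co-parents of Z6 (other parents of its children):
  Z5 also has parents Z1, Z2.
MB(Z6) = {Z1, Z2, Z5}.
Comparing with the claimed set, Z2 is missing.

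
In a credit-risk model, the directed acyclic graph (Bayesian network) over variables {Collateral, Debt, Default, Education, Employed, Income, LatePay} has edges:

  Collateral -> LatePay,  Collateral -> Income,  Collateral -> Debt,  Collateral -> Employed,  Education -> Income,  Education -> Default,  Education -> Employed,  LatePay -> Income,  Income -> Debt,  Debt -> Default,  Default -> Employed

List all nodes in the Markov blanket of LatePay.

Children of LatePay: Income.
LatePay has parent Collateral.
Other parents of LatePay's children:
  Income: Collateral, Education
So the Markov blanket of LatePay is {Collateral, Education, Income}.

{Collateral, Education, Income}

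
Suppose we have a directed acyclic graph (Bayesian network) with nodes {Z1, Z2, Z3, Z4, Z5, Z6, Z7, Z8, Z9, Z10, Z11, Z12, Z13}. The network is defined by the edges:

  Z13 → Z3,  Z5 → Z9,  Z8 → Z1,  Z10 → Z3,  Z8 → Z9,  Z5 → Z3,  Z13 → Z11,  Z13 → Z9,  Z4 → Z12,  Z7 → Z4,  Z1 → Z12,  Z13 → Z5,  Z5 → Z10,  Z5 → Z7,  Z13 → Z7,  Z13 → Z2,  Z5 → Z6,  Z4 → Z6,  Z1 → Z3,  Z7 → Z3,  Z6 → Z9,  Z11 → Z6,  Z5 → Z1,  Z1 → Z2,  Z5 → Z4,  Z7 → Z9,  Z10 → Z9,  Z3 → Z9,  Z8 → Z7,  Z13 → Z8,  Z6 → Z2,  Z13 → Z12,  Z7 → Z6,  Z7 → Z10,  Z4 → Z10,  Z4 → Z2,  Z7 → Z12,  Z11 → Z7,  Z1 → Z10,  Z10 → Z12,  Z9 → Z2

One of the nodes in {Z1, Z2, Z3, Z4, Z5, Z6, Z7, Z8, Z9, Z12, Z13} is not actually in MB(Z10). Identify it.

Recall MB(v) = parents ∪ children ∪ spouses, where spouses are the other parents of v's children.
Z10 has children Z3, Z9, Z12.
Z10's parents: Z1, Z4, Z5, Z7.
For each child, the remaining parents (spouses of Z10):
  Z12 also has parents Z1, Z4, Z7, Z13.
  Z3 also has parents Z1, Z5, Z7, Z13.
  Z9 also has parents Z3, Z5, Z6, Z7, Z8, Z13.
MB(Z10) = {Z1, Z3, Z4, Z5, Z6, Z7, Z8, Z9, Z12, Z13}.
Z2 is neither a parent, child, nor co-parent of Z10, so it does not belong.

Z2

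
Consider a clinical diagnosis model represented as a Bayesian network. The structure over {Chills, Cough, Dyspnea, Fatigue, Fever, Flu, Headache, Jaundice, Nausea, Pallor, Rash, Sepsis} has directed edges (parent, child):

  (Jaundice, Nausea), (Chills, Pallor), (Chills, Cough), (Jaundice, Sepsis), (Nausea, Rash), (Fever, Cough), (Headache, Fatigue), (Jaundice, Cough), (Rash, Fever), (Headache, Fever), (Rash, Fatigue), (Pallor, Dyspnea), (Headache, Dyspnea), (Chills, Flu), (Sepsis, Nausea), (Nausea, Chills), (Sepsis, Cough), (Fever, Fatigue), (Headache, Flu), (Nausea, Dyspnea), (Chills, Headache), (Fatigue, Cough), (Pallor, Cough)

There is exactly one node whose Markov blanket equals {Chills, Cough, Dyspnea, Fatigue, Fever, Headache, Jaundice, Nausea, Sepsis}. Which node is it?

The target node must have every member of {Chills, Cough, Dyspnea, Fatigue, Fever, Headache, Jaundice, Nausea, Sepsis} as a parent, child, or co-parent, and no others.
Parents of Pallor: Chills; children: Cough, Dyspnea; co-parents: Chills, Fatigue, Fever, Headache, Jaundice, Nausea, Sepsis.
These exactly cover the given set, so the node is Pallor.

Pallor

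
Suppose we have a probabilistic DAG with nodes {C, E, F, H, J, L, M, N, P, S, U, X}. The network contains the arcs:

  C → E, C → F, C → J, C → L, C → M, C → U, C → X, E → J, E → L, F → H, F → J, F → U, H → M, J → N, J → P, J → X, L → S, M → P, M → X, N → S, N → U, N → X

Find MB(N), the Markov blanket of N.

Pa(N) = {J}.
Ch(N) = {S, U, X}.
Parents of each child, excluding N:
  parents(S) \ {N} = {L}.
  U also has parents C, F.
  parents(X) \ {N} = {C, J, M}.
Union: {J} ∪ {S, U, X} ∪ {C, F, J, L, M} = {C, F, J, L, M, S, U, X}.

{C, F, J, L, M, S, U, X}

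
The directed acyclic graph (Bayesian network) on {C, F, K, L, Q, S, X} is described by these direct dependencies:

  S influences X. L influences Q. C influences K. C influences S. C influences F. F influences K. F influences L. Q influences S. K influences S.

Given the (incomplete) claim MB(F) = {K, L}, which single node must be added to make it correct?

C

Parents of F: C.
F's children: K, L.
Parents of each child, excluding F:
  K also has parent C.
  L has no other parent.
MB(F) = {C, K, L}.
Comparing with the claimed set, C is missing.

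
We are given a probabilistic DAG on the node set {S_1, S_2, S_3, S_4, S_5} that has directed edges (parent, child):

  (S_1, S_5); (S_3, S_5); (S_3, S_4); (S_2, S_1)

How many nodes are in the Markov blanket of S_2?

1

Pa(S_2) = {}.
Ch(S_2) = {S_1}.
For each child, the remaining parents (spouses of S_2):
  S_1: no additional parents.
MB(S_2) = {S_1}, which has 1 node.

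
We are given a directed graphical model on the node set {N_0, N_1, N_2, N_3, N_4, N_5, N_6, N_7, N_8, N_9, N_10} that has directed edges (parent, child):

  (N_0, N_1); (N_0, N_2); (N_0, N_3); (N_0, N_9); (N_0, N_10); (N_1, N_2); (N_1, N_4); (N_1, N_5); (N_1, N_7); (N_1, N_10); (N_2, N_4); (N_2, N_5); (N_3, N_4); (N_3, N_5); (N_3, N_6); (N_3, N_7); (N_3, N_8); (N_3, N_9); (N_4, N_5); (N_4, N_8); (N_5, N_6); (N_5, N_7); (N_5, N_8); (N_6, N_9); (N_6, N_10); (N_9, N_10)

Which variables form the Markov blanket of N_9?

Parents of N_9: N_0, N_3, N_6.
N_9's children: N_10.
For each child, the remaining parents (spouses of N_9):
  N_10: N_0, N_1, N_6
Taking the union gives {N_0, N_1, N_3, N_6, N_10}.

{N_0, N_1, N_3, N_6, N_10}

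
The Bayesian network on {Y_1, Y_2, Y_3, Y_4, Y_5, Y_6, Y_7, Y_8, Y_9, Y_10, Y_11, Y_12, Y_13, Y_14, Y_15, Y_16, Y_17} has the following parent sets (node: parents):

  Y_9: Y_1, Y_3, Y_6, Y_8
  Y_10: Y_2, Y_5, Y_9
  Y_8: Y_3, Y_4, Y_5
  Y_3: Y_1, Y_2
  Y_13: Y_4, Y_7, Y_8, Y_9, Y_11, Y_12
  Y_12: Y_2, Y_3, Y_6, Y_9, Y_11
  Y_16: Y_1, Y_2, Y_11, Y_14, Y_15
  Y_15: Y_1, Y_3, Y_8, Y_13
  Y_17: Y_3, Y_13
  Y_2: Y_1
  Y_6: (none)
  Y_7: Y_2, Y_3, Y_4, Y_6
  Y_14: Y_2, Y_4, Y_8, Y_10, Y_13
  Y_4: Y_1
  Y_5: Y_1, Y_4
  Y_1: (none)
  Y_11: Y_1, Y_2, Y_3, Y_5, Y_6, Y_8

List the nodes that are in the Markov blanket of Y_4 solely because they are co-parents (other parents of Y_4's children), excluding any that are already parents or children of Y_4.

Children of Y_4: Y_5, Y_7, Y_8, Y_13, Y_14.
  Y_5 also has parent Y_1.
  parents(Y_7) \ {Y_4} = {Y_2, Y_3, Y_6}.
  Y_8's other parents are Y_3, Y_5.
  Y_13 also has parents Y_7, Y_8, Y_9, Y_11, Y_12.
  Y_14's other parents are Y_2, Y_8, Y_10, Y_13.
Excluding nodes already adjacent to Y_4 (Y_1, Y_5, Y_7, Y_8, Y_13, Y_14), the co-parent-only contribution is {Y_2, Y_3, Y_6, Y_9, Y_10, Y_11, Y_12}.

{Y_2, Y_3, Y_6, Y_9, Y_10, Y_11, Y_12}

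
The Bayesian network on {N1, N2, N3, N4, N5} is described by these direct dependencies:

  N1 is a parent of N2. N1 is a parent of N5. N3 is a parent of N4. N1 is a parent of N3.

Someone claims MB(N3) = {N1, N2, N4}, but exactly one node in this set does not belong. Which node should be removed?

A node's Markov blanket = Pa ∪ Ch ∪ (parents of Ch other than the node itself).
Pa(N3) = {N1}.
Children of N3: N4.
Co-parents of N3 (other parents of its children):
  N4 has no other parent.
MB(N3) = {N1, N4}.
N2 is neither a parent, child, nor co-parent of N3, so it does not belong.

N2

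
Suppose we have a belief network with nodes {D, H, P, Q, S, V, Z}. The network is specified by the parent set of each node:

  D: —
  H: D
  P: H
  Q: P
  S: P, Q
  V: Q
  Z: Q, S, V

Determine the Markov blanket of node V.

{Q, S, Z}

By definition, MB(V) is built from V's parents, V's children, and the co-parents of V.
V has child Z.
Pa(V) = {Q}.
For each child, the remaining parents (spouses of V):
  parents(Z) \ {V} = {Q, S}.
So the Markov blanket of V is {Q, S, Z}.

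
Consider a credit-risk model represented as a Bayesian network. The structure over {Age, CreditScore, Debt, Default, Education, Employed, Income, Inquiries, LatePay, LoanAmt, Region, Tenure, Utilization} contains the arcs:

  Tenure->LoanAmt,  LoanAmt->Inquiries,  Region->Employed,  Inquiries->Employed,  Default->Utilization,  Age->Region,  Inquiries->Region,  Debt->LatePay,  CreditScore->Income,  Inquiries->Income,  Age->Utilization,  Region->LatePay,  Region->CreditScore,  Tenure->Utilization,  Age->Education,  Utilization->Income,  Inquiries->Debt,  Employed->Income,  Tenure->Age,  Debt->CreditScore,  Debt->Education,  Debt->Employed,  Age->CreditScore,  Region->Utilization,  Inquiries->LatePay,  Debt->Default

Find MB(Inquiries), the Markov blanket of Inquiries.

By definition, MB(Inquiries) is built from Inquiries's parents, Inquiries's children, and the co-parents of Inquiries.
Inquiries has parent LoanAmt.
Children of Inquiries: Debt, Employed, Income, LatePay, Region.
Co-parents of Inquiries (other parents of its children):
  Debt: no additional parents.
  Region also has parent Age.
  LatePay also has parents Debt, Region.
  Employed also has parents Debt, Region.
  Income's other parents are CreditScore, Employed, Utilization.
MB(Inquiries) = {Age, CreditScore, Debt, Employed, Income, LatePay, LoanAmt, Region, Utilization}.

{Age, CreditScore, Debt, Employed, Income, LatePay, LoanAmt, Region, Utilization}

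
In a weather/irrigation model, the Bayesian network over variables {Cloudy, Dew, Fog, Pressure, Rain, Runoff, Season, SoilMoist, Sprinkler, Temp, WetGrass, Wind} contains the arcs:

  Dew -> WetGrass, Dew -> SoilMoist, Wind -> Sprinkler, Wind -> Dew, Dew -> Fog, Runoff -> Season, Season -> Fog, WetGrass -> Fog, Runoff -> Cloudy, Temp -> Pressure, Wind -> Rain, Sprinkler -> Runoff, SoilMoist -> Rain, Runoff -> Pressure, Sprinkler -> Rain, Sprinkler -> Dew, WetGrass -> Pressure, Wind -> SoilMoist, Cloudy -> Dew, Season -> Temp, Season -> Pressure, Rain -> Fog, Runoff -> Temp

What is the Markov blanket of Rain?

Pa(Rain) = {SoilMoist, Sprinkler, Wind}.
Children of Rain: Fog.
For each child, the remaining parents (spouses of Rain):
  Fog also has parents Dew, Season, WetGrass.
Union: {SoilMoist, Sprinkler, Wind} ∪ {Fog} ∪ {Dew, Season, WetGrass} = {Dew, Fog, Season, SoilMoist, Sprinkler, WetGrass, Wind}.

{Dew, Fog, Season, SoilMoist, Sprinkler, WetGrass, Wind}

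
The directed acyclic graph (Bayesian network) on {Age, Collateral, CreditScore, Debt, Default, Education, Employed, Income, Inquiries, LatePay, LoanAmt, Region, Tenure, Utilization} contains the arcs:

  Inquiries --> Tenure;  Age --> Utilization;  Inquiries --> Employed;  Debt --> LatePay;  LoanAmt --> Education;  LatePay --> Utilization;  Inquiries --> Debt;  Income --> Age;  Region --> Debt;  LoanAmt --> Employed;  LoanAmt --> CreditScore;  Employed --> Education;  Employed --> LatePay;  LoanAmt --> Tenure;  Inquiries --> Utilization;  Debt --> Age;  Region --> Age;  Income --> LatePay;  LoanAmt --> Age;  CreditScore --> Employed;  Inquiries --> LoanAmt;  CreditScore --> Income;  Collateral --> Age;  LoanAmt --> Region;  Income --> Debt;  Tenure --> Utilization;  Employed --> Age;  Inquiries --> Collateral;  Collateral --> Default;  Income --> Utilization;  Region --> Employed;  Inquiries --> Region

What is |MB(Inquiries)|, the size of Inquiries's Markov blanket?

11

The Markov blanket of a node is its parents, its children, and the other parents of its children.
Inquiries's parents: none.
Inquiries's children: Collateral, Debt, Employed, LoanAmt, Region, Tenure, Utilization.
For each child, the remaining parents (spouses of Inquiries):
  LoanAmt: no additional parents.
  Region's other parent is LoanAmt.
  Employed's other parents are CreditScore, LoanAmt, Region.
  Collateral: no additional parents.
  Tenure's other parent is LoanAmt.
  parents(Debt) \ {Inquiries} = {Income, Region}.
  parents(Utilization) \ {Inquiries} = {Age, Income, LatePay, Tenure}.
MB(Inquiries) = {Age, Collateral, CreditScore, Debt, Employed, Income, LatePay, LoanAmt, Region, Tenure, Utilization}, which has 11 nodes.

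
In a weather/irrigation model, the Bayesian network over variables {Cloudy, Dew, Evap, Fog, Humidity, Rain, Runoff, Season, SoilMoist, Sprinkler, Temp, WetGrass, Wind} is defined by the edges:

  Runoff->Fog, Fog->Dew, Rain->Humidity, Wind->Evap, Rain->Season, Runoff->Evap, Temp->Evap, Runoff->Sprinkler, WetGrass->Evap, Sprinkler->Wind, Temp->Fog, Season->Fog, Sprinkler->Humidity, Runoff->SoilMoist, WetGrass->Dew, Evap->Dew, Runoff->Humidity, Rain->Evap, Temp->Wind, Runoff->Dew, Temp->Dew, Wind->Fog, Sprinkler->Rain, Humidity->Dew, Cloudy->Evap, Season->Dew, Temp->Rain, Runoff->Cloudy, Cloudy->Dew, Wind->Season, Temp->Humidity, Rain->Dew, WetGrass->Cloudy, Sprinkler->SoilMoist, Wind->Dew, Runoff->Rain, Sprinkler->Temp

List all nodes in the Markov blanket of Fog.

Pa(Fog) = {Runoff, Season, Temp, Wind}.
Ch(Fog) = {Dew}.
Other parents of Fog's children:
  Dew's other parents are Cloudy, Evap, Humidity, Rain, Runoff, Season, Temp, WetGrass, Wind.
MB(Fog) = {Cloudy, Dew, Evap, Humidity, Rain, Runoff, Season, Temp, WetGrass, Wind}.

{Cloudy, Dew, Evap, Humidity, Rain, Runoff, Season, Temp, WetGrass, Wind}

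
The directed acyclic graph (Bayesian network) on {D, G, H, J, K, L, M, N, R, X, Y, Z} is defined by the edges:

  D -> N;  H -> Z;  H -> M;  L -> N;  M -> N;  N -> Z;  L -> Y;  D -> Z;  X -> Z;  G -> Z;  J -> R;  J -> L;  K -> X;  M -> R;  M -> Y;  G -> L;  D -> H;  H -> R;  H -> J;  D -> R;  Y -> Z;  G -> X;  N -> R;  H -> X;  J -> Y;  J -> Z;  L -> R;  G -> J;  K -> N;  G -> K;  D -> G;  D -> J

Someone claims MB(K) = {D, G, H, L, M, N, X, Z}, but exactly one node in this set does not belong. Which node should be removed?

Z

Recall MB(v) = parents ∪ children ∪ spouses, where spouses are the other parents of v's children.
Pa(K) = {G}.
K has children N, X.
Other parents of K's children:
  N: D, L, M
  X: G, H
MB(K) = {D, G, H, L, M, N, X}.
Z is neither a parent, child, nor co-parent of K, so it does not belong.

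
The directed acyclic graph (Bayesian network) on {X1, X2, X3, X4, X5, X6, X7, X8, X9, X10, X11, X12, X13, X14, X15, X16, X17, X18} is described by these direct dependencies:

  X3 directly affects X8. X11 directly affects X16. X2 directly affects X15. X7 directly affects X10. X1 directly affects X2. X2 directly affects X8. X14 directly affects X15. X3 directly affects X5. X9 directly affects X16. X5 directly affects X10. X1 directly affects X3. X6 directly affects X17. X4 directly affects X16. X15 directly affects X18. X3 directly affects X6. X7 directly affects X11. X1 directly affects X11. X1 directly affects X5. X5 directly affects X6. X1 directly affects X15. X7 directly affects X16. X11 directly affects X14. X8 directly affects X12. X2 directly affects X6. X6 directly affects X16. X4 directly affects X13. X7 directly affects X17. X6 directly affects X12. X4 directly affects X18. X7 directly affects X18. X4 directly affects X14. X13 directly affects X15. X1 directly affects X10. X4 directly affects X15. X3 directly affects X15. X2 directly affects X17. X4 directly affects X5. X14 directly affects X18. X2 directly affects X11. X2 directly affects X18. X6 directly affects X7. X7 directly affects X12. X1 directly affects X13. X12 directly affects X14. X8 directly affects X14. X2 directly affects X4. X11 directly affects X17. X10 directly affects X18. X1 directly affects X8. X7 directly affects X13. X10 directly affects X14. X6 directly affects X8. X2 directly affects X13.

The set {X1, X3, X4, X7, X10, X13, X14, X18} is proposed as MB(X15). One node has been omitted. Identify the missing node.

X2

X15's parents: X1, X2, X3, X4, X13, X14.
Children of X15: X18.
Parents of each child, excluding X15:
  parents(X18) \ {X15} = {X2, X4, X7, X10, X14}.
MB(X15) = {X1, X2, X3, X4, X7, X10, X13, X14, X18}.
Comparing with the claimed set, X2 is missing.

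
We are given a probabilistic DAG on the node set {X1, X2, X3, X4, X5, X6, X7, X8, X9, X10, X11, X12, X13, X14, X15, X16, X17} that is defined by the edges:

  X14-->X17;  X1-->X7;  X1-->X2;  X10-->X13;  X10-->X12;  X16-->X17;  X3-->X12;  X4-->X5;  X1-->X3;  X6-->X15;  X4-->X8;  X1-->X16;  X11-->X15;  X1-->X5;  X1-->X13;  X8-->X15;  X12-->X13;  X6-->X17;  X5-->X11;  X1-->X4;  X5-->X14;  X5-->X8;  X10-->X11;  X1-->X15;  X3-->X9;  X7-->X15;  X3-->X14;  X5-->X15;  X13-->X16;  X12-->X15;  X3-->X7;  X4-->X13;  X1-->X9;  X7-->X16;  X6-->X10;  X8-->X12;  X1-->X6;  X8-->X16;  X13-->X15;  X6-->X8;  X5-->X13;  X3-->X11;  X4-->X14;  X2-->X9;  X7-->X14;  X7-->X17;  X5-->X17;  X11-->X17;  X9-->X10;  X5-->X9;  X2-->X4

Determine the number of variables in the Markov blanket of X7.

13

The Markov blanket of a node is its parents, its children, and the other parents of its children.
X7's parents: X1, X3.
Ch(X7) = {X14, X15, X16, X17}.
Co-parents of X7 (other parents of its children):
  X14: X3, X4, X5
  X15: X1, X5, X6, X8, X11, X12, X13
  X16: X1, X8, X13
  X17: X5, X6, X11, X14, X16
MB(X7) = {X1, X3, X4, X5, X6, X8, X11, X12, X13, X14, X15, X16, X17}, which has 13 nodes.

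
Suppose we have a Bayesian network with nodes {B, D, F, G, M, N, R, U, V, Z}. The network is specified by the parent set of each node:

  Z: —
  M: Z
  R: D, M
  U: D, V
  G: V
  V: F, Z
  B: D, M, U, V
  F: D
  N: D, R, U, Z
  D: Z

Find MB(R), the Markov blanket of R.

Ch(R) = {N}.
Pa(R) = {D, M}.
For each child, the remaining parents (spouses of R):
  N's other parents are D, U, Z.
Taking the union gives {D, M, N, U, Z}.

{D, M, N, U, Z}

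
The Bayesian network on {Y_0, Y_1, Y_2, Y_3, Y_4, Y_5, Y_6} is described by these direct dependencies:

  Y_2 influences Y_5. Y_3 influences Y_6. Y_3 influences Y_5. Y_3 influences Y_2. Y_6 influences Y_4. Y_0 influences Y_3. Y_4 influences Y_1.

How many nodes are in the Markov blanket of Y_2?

2

By definition, MB(Y_2) is built from Y_2's parents, Y_2's children, and the co-parents of Y_2.
Ch(Y_2) = {Y_5}.
Y_2's parents: Y_3.
Co-parents of Y_2 (other parents of its children):
  Y_5: Y_3
MB(Y_2) = {Y_3, Y_5}, which has 2 nodes.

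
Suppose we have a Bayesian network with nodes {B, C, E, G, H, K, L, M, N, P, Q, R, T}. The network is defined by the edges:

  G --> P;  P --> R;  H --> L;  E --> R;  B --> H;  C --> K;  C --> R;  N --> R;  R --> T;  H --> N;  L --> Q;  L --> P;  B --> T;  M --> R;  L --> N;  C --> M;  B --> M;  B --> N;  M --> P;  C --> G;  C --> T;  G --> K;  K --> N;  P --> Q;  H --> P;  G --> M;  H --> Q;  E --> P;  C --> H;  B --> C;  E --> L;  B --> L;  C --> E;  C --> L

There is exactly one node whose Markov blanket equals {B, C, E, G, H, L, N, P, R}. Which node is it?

M

The target node must have every member of {B, C, E, G, H, L, N, P, R} as a parent, child, or co-parent, and no others.
Parents of M: B, C, G; children: P, R; co-parents: C, E, G, H, L, N, P.
These exactly cover the given set, so the node is M.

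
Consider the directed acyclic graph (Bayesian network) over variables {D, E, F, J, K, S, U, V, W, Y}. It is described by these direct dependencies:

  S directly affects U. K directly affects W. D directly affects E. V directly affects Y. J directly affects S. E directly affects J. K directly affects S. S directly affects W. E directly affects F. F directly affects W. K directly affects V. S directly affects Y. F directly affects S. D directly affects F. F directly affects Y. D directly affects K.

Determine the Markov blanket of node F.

F's parents: D, E.
F has children S, W, Y.
Co-parents of F (other parents of its children):
  S: J, K
  W: K, S
  Y: S, V
Union: {D, E} ∪ {S, W, Y} ∪ {J, K, S, V} = {D, E, J, K, S, V, W, Y}.

{D, E, J, K, S, V, W, Y}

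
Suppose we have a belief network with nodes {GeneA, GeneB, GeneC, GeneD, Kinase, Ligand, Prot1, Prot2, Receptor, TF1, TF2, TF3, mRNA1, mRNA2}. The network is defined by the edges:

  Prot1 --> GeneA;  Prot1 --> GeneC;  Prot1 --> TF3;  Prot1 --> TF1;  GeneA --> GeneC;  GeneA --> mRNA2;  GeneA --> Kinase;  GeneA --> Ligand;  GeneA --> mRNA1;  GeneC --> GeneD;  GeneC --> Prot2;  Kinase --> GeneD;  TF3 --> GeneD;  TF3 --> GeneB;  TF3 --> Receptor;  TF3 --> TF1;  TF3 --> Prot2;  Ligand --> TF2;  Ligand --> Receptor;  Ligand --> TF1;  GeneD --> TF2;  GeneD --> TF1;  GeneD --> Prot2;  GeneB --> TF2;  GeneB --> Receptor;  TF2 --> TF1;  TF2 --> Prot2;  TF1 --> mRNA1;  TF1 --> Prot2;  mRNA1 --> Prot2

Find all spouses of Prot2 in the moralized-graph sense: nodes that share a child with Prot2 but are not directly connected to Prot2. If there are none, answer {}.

{}

Prot2 has no children, so it has no co-parents. The set is empty.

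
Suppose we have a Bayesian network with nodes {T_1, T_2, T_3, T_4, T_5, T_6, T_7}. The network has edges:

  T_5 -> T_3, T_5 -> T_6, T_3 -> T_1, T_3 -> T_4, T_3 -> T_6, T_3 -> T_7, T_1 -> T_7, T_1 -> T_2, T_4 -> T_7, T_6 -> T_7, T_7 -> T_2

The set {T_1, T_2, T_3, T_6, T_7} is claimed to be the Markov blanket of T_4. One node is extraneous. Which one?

T_2

Recall MB(v) = parents ∪ children ∪ spouses, where spouses are the other parents of v's children.
Ch(T_4) = {T_7}.
Pa(T_4) = {T_3}.
For each child, the remaining parents (spouses of T_4):
  T_7's other parents are T_1, T_3, T_6.
MB(T_4) = {T_1, T_3, T_6, T_7}.
T_2 is neither a parent, child, nor co-parent of T_4, so it does not belong.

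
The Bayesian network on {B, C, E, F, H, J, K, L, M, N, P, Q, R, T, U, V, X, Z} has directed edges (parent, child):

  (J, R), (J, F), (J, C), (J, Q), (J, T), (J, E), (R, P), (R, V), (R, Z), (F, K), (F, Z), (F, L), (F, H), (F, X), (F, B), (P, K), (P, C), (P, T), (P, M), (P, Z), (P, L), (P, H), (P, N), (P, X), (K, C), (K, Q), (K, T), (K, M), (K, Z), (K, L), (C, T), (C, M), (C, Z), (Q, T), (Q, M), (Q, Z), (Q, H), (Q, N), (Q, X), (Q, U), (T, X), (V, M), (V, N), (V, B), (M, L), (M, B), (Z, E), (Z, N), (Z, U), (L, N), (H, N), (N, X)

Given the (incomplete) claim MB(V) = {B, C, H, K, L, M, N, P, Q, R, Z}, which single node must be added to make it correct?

Pa(V) = {R}.
Children of V: B, M, N.
Parents of each child, excluding V:
  M: C, K, P, Q
  N: H, L, P, Q, Z
  B: F, M
MB(V) = {B, C, F, H, K, L, M, N, P, Q, R, Z}.
Comparing with the claimed set, F is missing.

F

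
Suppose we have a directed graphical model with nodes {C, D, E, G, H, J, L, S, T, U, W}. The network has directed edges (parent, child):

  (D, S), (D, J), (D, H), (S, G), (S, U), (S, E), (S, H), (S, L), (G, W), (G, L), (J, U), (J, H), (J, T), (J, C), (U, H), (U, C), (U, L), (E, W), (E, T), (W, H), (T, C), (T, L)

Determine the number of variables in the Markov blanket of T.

7

Pa(T) = {E, J}.
T has children C, L.
Co-parents of T (other parents of its children):
  C: J, U
  L: G, S, U
MB(T) = {C, E, G, J, L, S, U}, which has 7 nodes.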